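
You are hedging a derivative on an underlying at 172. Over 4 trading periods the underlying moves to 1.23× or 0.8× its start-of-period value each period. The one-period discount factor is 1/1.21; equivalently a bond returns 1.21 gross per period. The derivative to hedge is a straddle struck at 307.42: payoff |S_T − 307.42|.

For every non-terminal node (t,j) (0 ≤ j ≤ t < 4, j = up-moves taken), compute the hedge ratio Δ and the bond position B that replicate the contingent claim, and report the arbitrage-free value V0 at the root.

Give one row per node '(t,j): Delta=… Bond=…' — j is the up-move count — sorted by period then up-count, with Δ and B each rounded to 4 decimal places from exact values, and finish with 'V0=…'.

Since d<R<u, set p* = (R−d)/(u−d) = 0.9535; price each node as the discounted p*-expectation of its children.
Terminal values V(4,·): V(4,0)=236.9688, V(4,1)=199.1013, V(4,2)=140.8800, V(4,3)=51.3647, V(4,4)=86.2650
  t=3,j=0: stock 88.0640 → up 108.3187 (V=199.1013), down 70.4512 (V=236.9688). Price 166.0021; hedge Δ=-1.0000, bond B=254.0661.
  t=3,j=1: stock 135.3984 → up 166.5400 (V=140.8800), down 108.3187 (V=199.1013). Price 118.6677; hedge Δ=-1.0000, bond B=254.0661.
  t=3,j=2: stock 208.1750 → up 256.0553 (V=51.3647), down 166.5400 (V=140.8800). Price 45.8911; hedge Δ=-1.0000, bond B=254.0661.
  t=3,j=3: stock 320.0691 → up 393.6850 (V=86.2650), down 256.0553 (V=51.3647). Price 69.9519; hedge Δ=0.2536, bond B=-11.2117.
  t=2,j=0: stock 110.0800 → up 135.3984 (V=118.6677), down 88.0640 (V=166.0021). Price 99.8920; hedge Δ=-1.0000, bond B=209.9720.
  t=2,j=1: stock 169.2480 → up 208.1750 (V=45.8911), down 135.3984 (V=118.6677). Price 40.7240; hedge Δ=-1.0000, bond B=209.9720.
  t=2,j=2: stock 260.2188 → up 320.0691 (V=69.9519), down 208.1750 (V=45.8911). Price 56.8866; hedge Δ=0.2150, bond B=0.9313.
  t=1,j=0: stock 137.6000 → up 169.2480 (V=40.7240), down 110.0800 (V=99.8920). Price 35.9306; hedge Δ=-1.0000, bond B=173.5306.
  t=1,j=1: stock 211.5600 → up 260.2188 (V=56.8866), down 169.2480 (V=40.7240). Price 46.3924; hedge Δ=0.1777, bond B=8.8050.
  t=0,j=0: stock 172.0000 → up 211.5600 (V=46.3924), down 137.6000 (V=35.9306). Price 37.9387; hedge Δ=0.1415, bond B=13.6088.
Each (Δ,B) replicates both successor values, so the strategy is self-financing and V0 is arbitrage-free.

(0,0): Delta=0.1415 Bond=13.6088
(1,0): Delta=-1.0000 Bond=173.5306
(1,1): Delta=0.1777 Bond=8.8050
(2,0): Delta=-1.0000 Bond=209.9720
(2,1): Delta=-1.0000 Bond=209.9720
(2,2): Delta=0.2150 Bond=0.9313
(3,0): Delta=-1.0000 Bond=254.0661
(3,1): Delta=-1.0000 Bond=254.0661
(3,2): Delta=-1.0000 Bond=254.0661
(3,3): Delta=0.2536 Bond=-11.2117
V0=37.9387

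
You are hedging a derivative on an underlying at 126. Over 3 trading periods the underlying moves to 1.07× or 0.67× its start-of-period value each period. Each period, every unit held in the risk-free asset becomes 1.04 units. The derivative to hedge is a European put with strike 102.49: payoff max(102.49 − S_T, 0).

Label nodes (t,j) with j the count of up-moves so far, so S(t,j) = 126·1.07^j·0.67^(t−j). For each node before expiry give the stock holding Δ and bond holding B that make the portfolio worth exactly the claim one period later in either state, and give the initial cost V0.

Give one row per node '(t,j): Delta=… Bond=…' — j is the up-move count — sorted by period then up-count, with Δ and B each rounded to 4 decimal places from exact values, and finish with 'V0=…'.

(0,0): Delta=-0.1859 Bond=25.0323
(1,0): Delta=-1.0000 Bond=94.7578
(1,1): Delta=-0.1446 Bond=20.4614
(2,0): Delta=-1.0000 Bond=98.5481
(2,1): Delta=-1.0000 Bond=98.5481
(2,2): Delta=-0.1012 Bond=15.0148
V0=1.6057

Under the risk-neutral measure, an up-move has probability p* = (R−d)/(u−d) = 0.9250 and values discount at R = 1.04.
At expiry t=3: V(3,0)=64.5939, V(3,1)=41.9693, V(3,2)=5.8375, V(3,3)=0.0000
(2,0): S=56.5614. Δ = (V_up−V_dn)/(S_up−S_dn) = (41.9693−64.5939)/(60.5207−37.8961) = -1.0000. V = [p*·41.9693 + (1−p*)·64.5939]/1.04 = 41.9867. B = V − Δ·S = 98.5481.
(2,1): S=90.3294. Δ = (V_up−V_dn)/(S_up−S_dn) = (5.8375−41.9693)/(96.6525−60.5207) = -1.0000. V = [p*·5.8375 + (1−p*)·41.9693]/1.04 = 8.2187. B = V − Δ·S = 98.5481.
(2,2): S=144.2574. Δ = (V_up−V_dn)/(S_up−S_dn) = (0.0000−5.8375)/(154.3554−96.6525) = -0.1012. V = [p*·0.0000 + (1−p*)·5.8375]/1.04 = 0.4210. B = V − Δ·S = 15.0148.
(1,0): S=84.4200. Δ = (V_up−V_dn)/(S_up−S_dn) = (8.2187−41.9867)/(90.3294−56.5614) = -1.0000. V = [p*·8.2187 + (1−p*)·41.9867]/1.04 = 10.3378. B = V − Δ·S = 94.7578.
(1,1): S=134.8200. Δ = (V_up−V_dn)/(S_up−S_dn) = (0.4210−8.2187)/(144.2574−90.3294) = -0.1446. V = [p*·0.4210 + (1−p*)·8.2187]/1.04 = 0.9671. B = V − Δ·S = 20.4614.
(0,0): S=126.0000. Δ = (V_up−V_dn)/(S_up−S_dn) = (0.9671−10.3378)/(134.8200−84.4200) = -0.1859. V = [p*·0.9671 + (1−p*)·10.3378]/1.04 = 1.6057. B = V − Δ·S = 25.0323.
Each (Δ,B) replicates both successor values, so the strategy is self-financing and V0 is arbitrage-free.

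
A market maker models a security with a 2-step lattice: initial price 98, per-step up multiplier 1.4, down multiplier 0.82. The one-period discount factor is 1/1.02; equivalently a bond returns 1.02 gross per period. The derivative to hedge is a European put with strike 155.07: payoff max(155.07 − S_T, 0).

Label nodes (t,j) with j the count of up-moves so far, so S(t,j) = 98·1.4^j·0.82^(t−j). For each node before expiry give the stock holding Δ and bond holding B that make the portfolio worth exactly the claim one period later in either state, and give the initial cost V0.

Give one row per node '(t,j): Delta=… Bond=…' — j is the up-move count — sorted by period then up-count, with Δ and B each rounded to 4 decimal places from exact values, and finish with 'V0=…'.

(0,0): Delta=-0.7799 Bond=131.7061
(1,0): Delta=-1.0000 Bond=152.0294
(1,1): Delta=-0.5349 Bond=100.7309
V0=55.2783

The replicating-portfolio and risk-neutral prices coincide; use p* = (1.02−0.82)/(1.4−0.82) = 0.3448 for the latter.
Payoff layer (t=2): V(2,0)=89.1748, V(2,1)=42.5660, V(2,2)=0.0000
Node (1,0) S=80.3600: V=(p*·42.5660+(1−p*)·89.1748)/1.02=71.6694; Δ=(42.5660−89.1748)/(112.5040−65.8952)=-1.0000; B=V−Δ·S=152.0294
Node (1,1) S=137.2000: V=(p*·0.0000+(1−p*)·42.5660)/1.02=27.3412; Δ=(0.0000−42.5660)/(192.0800−112.5040)=-0.5349; B=V−Δ·S=100.7309
Node (0,0) S=98.0000: V=(p*·27.3412+(1−p*)·71.6694)/1.02=55.2783; Δ=(27.3412−71.6694)/(137.2000−80.3600)=-0.7799; B=V−Δ·S=131.7061
Self-financing check: at every node Δ·S+B equals the discounted successor values.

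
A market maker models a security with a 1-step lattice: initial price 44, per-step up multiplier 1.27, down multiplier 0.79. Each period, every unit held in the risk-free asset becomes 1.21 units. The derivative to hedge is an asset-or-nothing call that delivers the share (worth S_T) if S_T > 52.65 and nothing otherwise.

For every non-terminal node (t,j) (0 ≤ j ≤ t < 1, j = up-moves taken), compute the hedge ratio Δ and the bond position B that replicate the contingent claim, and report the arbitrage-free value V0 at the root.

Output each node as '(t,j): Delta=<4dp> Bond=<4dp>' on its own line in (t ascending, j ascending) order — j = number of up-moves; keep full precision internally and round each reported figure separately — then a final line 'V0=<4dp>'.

Risk-neutral probability p* = (R−d)/(u−d) = (1.21−0.79)/(1.27−0.79) = 0.8750.
Payoff layer (t=1): V(1,0)=0.0000, V(1,1)=55.8800
  t=0,j=0: stock 44.0000 → up 55.8800 (V=55.8800), down 34.7600 (V=0.0000). Price 40.4091; hedge Δ=2.6458, bond B=-76.0076.
Root portfolio cost Δ·44+B reproduces V0=40.4091.

(0,0): Delta=2.6458 Bond=-76.0076
V0=40.4091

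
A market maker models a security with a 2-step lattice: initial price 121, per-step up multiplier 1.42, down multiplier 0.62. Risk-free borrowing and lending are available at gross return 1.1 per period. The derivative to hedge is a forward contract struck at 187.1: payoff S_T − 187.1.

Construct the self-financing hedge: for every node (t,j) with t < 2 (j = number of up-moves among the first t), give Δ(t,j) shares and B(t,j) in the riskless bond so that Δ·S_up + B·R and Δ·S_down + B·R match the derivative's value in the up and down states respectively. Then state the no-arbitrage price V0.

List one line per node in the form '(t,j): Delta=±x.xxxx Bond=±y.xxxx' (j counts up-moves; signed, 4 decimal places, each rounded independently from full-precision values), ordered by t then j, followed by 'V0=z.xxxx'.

(0,0): Delta=1.0000 Bond=-154.6281
(1,0): Delta=1.0000 Bond=-170.0909
(1,1): Delta=1.0000 Bond=-170.0909
V0=-33.6281

The replicating-portfolio and risk-neutral prices coincide; use p* = (1.1−0.62)/(1.42−0.62) = 0.6000 for the latter.
Terminal payoffs: V(2,0)=-140.5876, V(2,1)=-80.5716, V(2,2)=56.8844
Node (1,0) S=75.0200: V=(p*·-80.5716+(1−p*)·-140.5876)/1.1=-95.0709; Δ=(-80.5716−-140.5876)/(106.5284−46.5124)=1.0000; B=V−Δ·S=-170.0909
Node (1,1) S=171.8200: V=(p*·56.8844+(1−p*)·-80.5716)/1.1=1.7291; Δ=(56.8844−-80.5716)/(243.9844−106.5284)=1.0000; B=V−Δ·S=-170.0909
Node (0,0) S=121.0000: V=(p*·1.7291+(1−p*)·-95.0709)/1.1=-33.6281; Δ=(1.7291−-95.0709)/(171.8200−75.0200)=1.0000; B=V−Δ·S=-154.6281
Root portfolio cost Δ·121+B reproduces V0=-33.6281.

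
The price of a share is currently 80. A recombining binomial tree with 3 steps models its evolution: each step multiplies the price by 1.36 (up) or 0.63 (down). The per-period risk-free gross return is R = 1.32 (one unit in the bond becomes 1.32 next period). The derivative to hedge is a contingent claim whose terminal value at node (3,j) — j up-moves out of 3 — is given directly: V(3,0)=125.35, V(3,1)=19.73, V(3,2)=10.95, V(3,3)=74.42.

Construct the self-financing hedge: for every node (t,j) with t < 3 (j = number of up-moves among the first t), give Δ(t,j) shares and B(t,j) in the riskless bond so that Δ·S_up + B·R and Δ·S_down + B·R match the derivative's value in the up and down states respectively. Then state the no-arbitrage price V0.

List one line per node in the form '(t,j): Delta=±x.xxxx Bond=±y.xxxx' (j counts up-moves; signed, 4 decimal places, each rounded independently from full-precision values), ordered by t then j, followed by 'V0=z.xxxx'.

Since d<R<u, set p* = (R−d)/(u−d) = 0.9452; price each node as the discounted p*-expectation of its children.
At expiry t=3: V(3,0)=125.3500, V(3,1)=19.7300, V(3,2)=10.9500, V(3,3)=74.4200
Node (2,0) S=31.7520: V=(p*·19.7300+(1−p*)·125.3500)/1.32=19.3314; Δ=(19.7300−125.3500)/(43.1827−20.0038)=-4.5567; B=V−Δ·S=164.0163
Node (2,1) S=68.5440: V=(p*·10.9500+(1−p*)·19.7300)/1.32=8.6599; Δ=(10.9500−19.7300)/(93.2198−43.1827)=-0.1755; B=V−Δ·S=20.6873
Node (2,2) S=147.9680: V=(p*·74.4200+(1−p*)·10.9500)/1.32=53.7441; Δ=(74.4200−10.9500)/(201.2365−93.2198)=0.5876; B=V−Δ·S=-33.2011
Node (1,0) S=50.4000: V=(p*·8.6599+(1−p*)·19.3314)/1.32=7.0035; Δ=(8.6599−19.3314)/(68.5440−31.7520)=-0.2900; B=V−Δ·S=21.6219
Node (1,1) S=108.8000: V=(p*·53.7441+(1−p*)·8.6599)/1.32=38.8437; Δ=(53.7441−8.6599)/(147.9680−68.5440)=0.5676; B=V−Δ·S=-22.9154
Node (0,0) S=80.0000: V=(p*·38.8437+(1−p*)·7.0035)/1.32=28.1053; Δ=(38.8437−7.0035)/(108.8000−50.4000)=0.5452; B=V−Δ·S=-15.5114
Self-financing check: at every node Δ·S+B equals the discounted successor values.

(0,0): Delta=0.5452 Bond=-15.5114
(1,0): Delta=-0.2900 Bond=21.6219
(1,1): Delta=0.5676 Bond=-22.9154
(2,0): Delta=-4.5567 Bond=164.0163
(2,1): Delta=-0.1755 Bond=20.6873
(2,2): Delta=0.5876 Bond=-33.2011
V0=28.1053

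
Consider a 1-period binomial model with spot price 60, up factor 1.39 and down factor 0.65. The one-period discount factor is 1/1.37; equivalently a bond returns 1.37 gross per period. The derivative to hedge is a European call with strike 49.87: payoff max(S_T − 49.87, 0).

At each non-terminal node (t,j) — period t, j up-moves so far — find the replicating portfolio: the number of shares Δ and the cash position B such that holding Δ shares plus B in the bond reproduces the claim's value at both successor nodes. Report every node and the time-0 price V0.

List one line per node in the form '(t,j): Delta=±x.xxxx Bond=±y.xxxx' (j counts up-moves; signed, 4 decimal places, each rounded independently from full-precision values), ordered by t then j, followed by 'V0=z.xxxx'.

Under the risk-neutral measure, an up-move has probability p* = (R−d)/(u−d) = 0.9730 and values discount at R = 1.37.
Terminal values V(1,·): V(1,0)=0.0000, V(1,1)=33.5300
(0,0): S=60.0000. Δ = (V_up−V_dn)/(S_up−S_dn) = (33.5300−0.0000)/(83.4000−39.0000) = 0.7552. V = [p*·33.5300 + (1−p*)·0.0000]/1.37 = 23.8130. B = V − Δ·S = -21.4978.
Root portfolio cost Δ·60+B reproduces V0=23.8130.

(0,0): Delta=0.7552 Bond=-21.4978
V0=23.8130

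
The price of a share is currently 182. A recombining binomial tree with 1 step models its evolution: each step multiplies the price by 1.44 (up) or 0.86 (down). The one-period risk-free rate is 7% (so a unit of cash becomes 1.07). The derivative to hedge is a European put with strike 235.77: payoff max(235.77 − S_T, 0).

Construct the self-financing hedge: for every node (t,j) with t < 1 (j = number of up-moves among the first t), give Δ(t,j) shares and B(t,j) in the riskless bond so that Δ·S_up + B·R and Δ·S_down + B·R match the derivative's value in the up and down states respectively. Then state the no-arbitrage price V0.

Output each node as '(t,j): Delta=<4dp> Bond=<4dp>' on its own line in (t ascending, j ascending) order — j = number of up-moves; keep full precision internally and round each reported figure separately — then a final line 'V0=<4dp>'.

The replicating-portfolio and risk-neutral prices coincide; use p* = (1.07−0.86)/(1.44−0.86) = 0.3621 for the latter.
At expiry t=1: V(1,0)=79.2500, V(1,1)=0.0000
(0,0): S=182.0000. Δ = (V_up−V_dn)/(S_up−S_dn) = (0.0000−79.2500)/(262.0800−156.5200) = -0.7508. V = [p*·0.0000 + (1−p*)·79.2500]/1.07 = 47.2486. B = V − Δ·S = 183.8866.
Self-financing check: at every node Δ·S+B equals the discounted successor values.

(0,0): Delta=-0.7508 Bond=183.8866
V0=47.2486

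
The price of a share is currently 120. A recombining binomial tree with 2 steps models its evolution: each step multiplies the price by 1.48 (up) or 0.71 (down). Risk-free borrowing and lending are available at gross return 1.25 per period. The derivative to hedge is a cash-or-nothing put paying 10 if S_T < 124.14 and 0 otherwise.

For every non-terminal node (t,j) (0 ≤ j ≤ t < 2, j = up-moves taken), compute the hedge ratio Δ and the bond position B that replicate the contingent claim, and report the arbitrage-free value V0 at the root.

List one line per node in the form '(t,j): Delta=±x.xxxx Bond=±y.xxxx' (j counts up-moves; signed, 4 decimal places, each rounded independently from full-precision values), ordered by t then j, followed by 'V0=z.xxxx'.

Since d<R<u, set p* = (R−d)/(u−d) = 0.7013; price each node as the discounted p*-expectation of its children.
Payoff layer (t=2): V(2,0)=10.0000, V(2,1)=0.0000, V(2,2)=0.0000
(1,0): S=85.2000. Δ = (V_up−V_dn)/(S_up−S_dn) = (0.0000−10.0000)/(126.0960−60.4920) = -0.1524. V = [p*·0.0000 + (1−p*)·10.0000]/1.25 = 2.3896. B = V − Δ·S = 15.3766.
(1,1): S=177.6000. Δ = (V_up−V_dn)/(S_up−S_dn) = (0.0000−0.0000)/(262.8480−126.0960) = 0.0000. V = [p*·0.0000 + (1−p*)·0.0000]/1.25 = 0.0000. B = V − Δ·S = 0.0000.
(0,0): S=120.0000. Δ = (V_up−V_dn)/(S_up−S_dn) = (0.0000−2.3896)/(177.6000−85.2000) = -0.0259. V = [p*·0.0000 + (1−p*)·2.3896]/1.25 = 0.5710. B = V − Δ·S = 3.6744.
Check: Δ(0,0)·S0 + B(0,0) = 0.5710 = V0.

(0,0): Delta=-0.0259 Bond=3.6744
(1,0): Delta=-0.1524 Bond=15.3766
(1,1): Delta=0.0000 Bond=0.0000
V0=0.5710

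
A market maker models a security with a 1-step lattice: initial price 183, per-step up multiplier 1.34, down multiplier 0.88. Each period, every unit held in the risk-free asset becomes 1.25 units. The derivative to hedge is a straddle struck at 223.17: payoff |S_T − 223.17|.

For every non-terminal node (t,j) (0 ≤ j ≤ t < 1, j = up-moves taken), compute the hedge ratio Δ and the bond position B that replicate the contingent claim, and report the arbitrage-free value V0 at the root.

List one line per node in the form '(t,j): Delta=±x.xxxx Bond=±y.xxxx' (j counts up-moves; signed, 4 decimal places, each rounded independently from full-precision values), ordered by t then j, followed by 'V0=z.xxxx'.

(0,0): Delta=-0.4761 Bond=111.0438
V0=23.9134

Risk-neutral probability p* = (R−d)/(u−d) = (1.25−0.88)/(1.34−0.88) = 0.8043.
Terminal values V(1,·): V(1,0)=62.1300, V(1,1)=22.0500
(0,0): S=183.0000. Δ = (V_up−V_dn)/(S_up−S_dn) = (22.0500−62.1300)/(245.2200−161.0400) = -0.4761. V = [p*·22.0500 + (1−p*)·62.1300]/1.25 = 23.9134. B = V − Δ·S = 111.0438.
Self-financing check: at every node Δ·S+B equals the discounted successor values.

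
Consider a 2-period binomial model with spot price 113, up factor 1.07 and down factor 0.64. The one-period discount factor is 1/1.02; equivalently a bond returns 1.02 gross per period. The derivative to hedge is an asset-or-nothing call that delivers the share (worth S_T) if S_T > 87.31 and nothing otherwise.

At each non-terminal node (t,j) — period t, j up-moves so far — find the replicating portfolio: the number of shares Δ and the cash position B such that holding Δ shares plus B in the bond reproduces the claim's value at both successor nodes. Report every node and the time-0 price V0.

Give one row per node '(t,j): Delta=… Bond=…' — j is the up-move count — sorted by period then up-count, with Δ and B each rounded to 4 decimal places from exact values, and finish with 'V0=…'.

(0,0): Delta=2.3068 Bond=-163.5582
(1,0): Delta=0.0000 Bond=0.0000
(1,1): Delta=2.4884 Bond=-188.7806
V0=97.1127

Since d<R<u, set p* = (R−d)/(u−d) = 0.8837; price each node as the discounted p*-expectation of its children.
Payoff layer (t=2): V(2,0)=0.0000, V(2,1)=0.0000, V(2,2)=129.3737
  t=1,j=0: stock 72.3200 → up 77.3824 (V=0.0000), down 46.2848 (V=0.0000). Price 0.0000; hedge Δ=0.0000, bond B=0.0000.
  t=1,j=1: stock 120.9100 → up 129.3737 (V=129.3737), down 77.3824 (V=0.0000). Price 112.0885; hedge Δ=2.4884, bond B=-188.7806.
  t=0,j=0: stock 113.0000 → up 120.9100 (V=112.0885), down 72.3200 (V=0.0000). Price 97.1127; hedge Δ=2.3068, bond B=-163.5582.
Each (Δ,B) replicates both successor values, so the strategy is self-financing and V0 is arbitrage-free.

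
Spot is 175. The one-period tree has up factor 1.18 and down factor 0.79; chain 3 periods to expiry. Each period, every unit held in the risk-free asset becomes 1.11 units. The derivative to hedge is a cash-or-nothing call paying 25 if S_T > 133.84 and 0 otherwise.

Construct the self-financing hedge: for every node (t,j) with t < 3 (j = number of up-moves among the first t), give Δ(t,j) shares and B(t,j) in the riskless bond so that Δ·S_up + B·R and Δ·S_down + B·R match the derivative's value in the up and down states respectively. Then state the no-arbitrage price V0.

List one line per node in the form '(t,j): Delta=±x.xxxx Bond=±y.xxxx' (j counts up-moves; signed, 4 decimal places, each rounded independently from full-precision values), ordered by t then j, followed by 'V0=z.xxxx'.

Under the risk-neutral measure, an up-move has probability p* = (R−d)/(u−d) = 0.8205 and values discount at R = 1.11.
At expiry t=3: V(3,0)=0.0000, V(3,1)=0.0000, V(3,2)=25.0000, V(3,3)=25.0000
(2,0): S=109.2175. Δ = (V_up−V_dn)/(S_up−S_dn) = (0.0000−0.0000)/(128.8767−86.2818) = 0.0000. V = [p*·0.0000 + (1−p*)·0.0000]/1.11 = 0.0000. B = V − Δ·S = 0.0000.
(2,1): S=163.1350. Δ = (V_up−V_dn)/(S_up−S_dn) = (25.0000−0.0000)/(192.4993−128.8767) = 0.3929. V = [p*·25.0000 + (1−p*)·0.0000]/1.11 = 18.4800. B = V − Δ·S = -45.6225.
(2,2): S=243.6700. Δ = (V_up−V_dn)/(S_up−S_dn) = (25.0000−25.0000)/(287.5306−192.4993) = 0.0000. V = [p*·25.0000 + (1−p*)·25.0000]/1.11 = 22.5225. B = V − Δ·S = 22.5225.
(1,0): S=138.2500. Δ = (V_up−V_dn)/(S_up−S_dn) = (18.4800−0.0000)/(163.1350−109.2175) = 0.3427. V = [p*·18.4800 + (1−p*)·0.0000]/1.11 = 13.6604. B = V − Δ·S = -33.7242.
(1,1): S=206.5000. Δ = (V_up−V_dn)/(S_up−S_dn) = (22.5225−18.4800)/(243.6700−163.1350) = 0.0502. V = [p*·22.5225 + (1−p*)·18.4800]/1.11 = 19.6369. B = V − Δ·S = 9.2715.
(0,0): S=175.0000. Δ = (V_up−V_dn)/(S_up−S_dn) = (19.6369−13.6604)/(206.5000−138.2500) = 0.0876. V = [p*·19.6369 + (1−p*)·13.6604]/1.11 = 16.7245. B = V − Δ·S = 1.4003.
Root portfolio cost Δ·175+B reproduces V0=16.7245.

(0,0): Delta=0.0876 Bond=1.4003
(1,0): Delta=0.3427 Bond=-33.7242
(1,1): Delta=0.0502 Bond=9.2715
(2,0): Delta=0.0000 Bond=0.0000
(2,1): Delta=0.3929 Bond=-45.6225
(2,2): Delta=0.0000 Bond=22.5225
V0=16.7245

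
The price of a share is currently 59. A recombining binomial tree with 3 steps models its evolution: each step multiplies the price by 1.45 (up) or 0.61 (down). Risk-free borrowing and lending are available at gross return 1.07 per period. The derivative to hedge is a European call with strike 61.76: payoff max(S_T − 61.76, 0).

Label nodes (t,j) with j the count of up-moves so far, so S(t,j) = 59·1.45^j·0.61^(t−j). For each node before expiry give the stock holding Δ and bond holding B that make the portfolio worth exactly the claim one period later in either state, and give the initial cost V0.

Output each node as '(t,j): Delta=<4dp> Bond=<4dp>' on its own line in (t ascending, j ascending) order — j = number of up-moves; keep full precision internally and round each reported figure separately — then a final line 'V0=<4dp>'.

(0,0): Delta=0.6722 Bond=-19.2038
(1,0): Delta=0.2355 Bond=-4.8312
(1,1): Delta=0.8239 Bond=-33.5315
(2,0): Delta=0.0000 Bond=0.0000
(2,1): Delta=0.3173 Bond=-9.4398
(2,2): Delta=1.0000 Bond=-57.7196
V0=20.4540

The replicating-portfolio and risk-neutral prices coincide; use p* = (1.07−0.61)/(1.45−0.61) = 0.5476 for the latter.
Terminal values V(3,·): V(3,0)=0.0000, V(3,1)=0.0000, V(3,2)=13.9090, V(3,3)=118.1089
Node (2,0) S=21.9539: V=(p*·0.0000+(1−p*)·0.0000)/1.07=0.0000; Δ=(0.0000−0.0000)/(31.8332−13.3919)=0.0000; B=V−Δ·S=0.0000
Node (2,1) S=52.1855: V=(p*·13.9090+(1−p*)·0.0000)/1.07=7.1185; Δ=(13.9090−0.0000)/(75.6690−31.8332)=0.3173; B=V−Δ·S=-9.4398
Node (2,2) S=124.0475: V=(p*·118.1089+(1−p*)·13.9090)/1.07=66.3279; Δ=(118.1089−13.9090)/(179.8689−75.6690)=1.0000; B=V−Δ·S=-57.7196
Node (1,0) S=35.9900: V=(p*·7.1185+(1−p*)·0.0000)/1.07=3.6432; Δ=(7.1185−0.0000)/(52.1855−21.9539)=0.2355; B=V−Δ·S=-4.8312
Node (1,1) S=85.5500: V=(p*·66.3279+(1−p*)·7.1185)/1.07=36.9558; Δ=(66.3279−7.1185)/(124.0475−52.1855)=0.8239; B=V−Δ·S=-33.5315
Node (0,0) S=59.0000: V=(p*·36.9558+(1−p*)·3.6432)/1.07=20.4540; Δ=(36.9558−3.6432)/(85.5500−35.9900)=0.6722; B=V−Δ·S=-19.2038
Self-financing check: at every node Δ·S+B equals the discounted successor values.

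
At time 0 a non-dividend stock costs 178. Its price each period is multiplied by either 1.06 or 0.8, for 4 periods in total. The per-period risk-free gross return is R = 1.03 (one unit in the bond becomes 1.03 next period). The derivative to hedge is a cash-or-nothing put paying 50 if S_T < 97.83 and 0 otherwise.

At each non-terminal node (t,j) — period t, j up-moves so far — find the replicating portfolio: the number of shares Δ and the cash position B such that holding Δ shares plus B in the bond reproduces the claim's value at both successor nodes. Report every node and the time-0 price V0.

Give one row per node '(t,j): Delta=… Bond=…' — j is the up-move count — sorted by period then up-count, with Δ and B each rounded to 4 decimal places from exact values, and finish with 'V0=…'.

No-arbitrage ⇒ martingale measure with p* = (R−d)/(u−d) = 0.8846.
Terminal values V(4,·): V(4,0)=50.0000, V(4,1)=50.0000, V(4,2)=0.0000, V(4,3)=0.0000, V(4,4)=0.0000
Node (3,0) S=91.1360: V=(p*·50.0000+(1−p*)·50.0000)/1.03=48.5437; Δ=(50.0000−50.0000)/(96.6042−72.9088)=0.0000; B=V−Δ·S=48.5437
Node (3,1) S=120.7552: V=(p*·0.0000+(1−p*)·50.0000)/1.03=5.6012; Δ=(0.0000−50.0000)/(128.0005−96.6042)=-1.5925; B=V−Δ·S=197.9089
Node (3,2) S=160.0006: V=(p*·0.0000+(1−p*)·0.0000)/1.03=0.0000; Δ=(0.0000−0.0000)/(169.6007−128.0005)=0.0000; B=V−Δ·S=0.0000
Node (3,3) S=212.0008: V=(p*·0.0000+(1−p*)·0.0000)/1.03=0.0000; Δ=(0.0000−0.0000)/(224.7209−169.6007)=0.0000; B=V−Δ·S=0.0000
Node (2,0) S=113.9200: V=(p*·5.6012+(1−p*)·48.5437)/1.03=10.2486; Δ=(5.6012−48.5437)/(120.7552−91.1360)=-1.4498; B=V−Δ·S=175.4121
Node (2,1) S=150.9440: V=(p*·0.0000+(1−p*)·5.6012)/1.03=0.6275; Δ=(0.0000−5.6012)/(160.0006−120.7552)=-0.1427; B=V−Δ·S=22.1705
Node (2,2) S=200.0008: V=(p*·0.0000+(1−p*)·0.0000)/1.03=0.0000; Δ=(0.0000−0.0000)/(212.0008−160.0006)=0.0000; B=V−Δ·S=0.0000
Node (1,0) S=142.4000: V=(p*·0.6275+(1−p*)·10.2486)/1.03=1.6870; Δ=(0.6275−10.2486)/(150.9440−113.9200)=-0.2599; B=V−Δ·S=38.6915
Node (1,1) S=188.6800: V=(p*·0.0000+(1−p*)·0.6275)/1.03=0.0703; Δ=(0.0000−0.6275)/(200.0008−150.9440)=-0.0128; B=V−Δ·S=2.4836
Node (0,0) S=178.0000: V=(p*·0.0703+(1−p*)·1.6870)/1.03=0.2494; Δ=(0.0703−1.6870)/(188.6800−142.4000)=-0.0349; B=V−Δ·S=6.4674
Self-financing check: at every node Δ·S+B equals the discounted successor values.

(0,0): Delta=-0.0349 Bond=6.4674
(1,0): Delta=-0.2599 Bond=38.6915
(1,1): Delta=-0.0128 Bond=2.4836
(2,0): Delta=-1.4498 Bond=175.4121
(2,1): Delta=-0.1427 Bond=22.1705
(2,2): Delta=0.0000 Bond=0.0000
(3,0): Delta=0.0000 Bond=48.5437
(3,1): Delta=-1.5925 Bond=197.9089
(3,2): Delta=0.0000 Bond=0.0000
(3,3): Delta=0.0000 Bond=0.0000
V0=0.2494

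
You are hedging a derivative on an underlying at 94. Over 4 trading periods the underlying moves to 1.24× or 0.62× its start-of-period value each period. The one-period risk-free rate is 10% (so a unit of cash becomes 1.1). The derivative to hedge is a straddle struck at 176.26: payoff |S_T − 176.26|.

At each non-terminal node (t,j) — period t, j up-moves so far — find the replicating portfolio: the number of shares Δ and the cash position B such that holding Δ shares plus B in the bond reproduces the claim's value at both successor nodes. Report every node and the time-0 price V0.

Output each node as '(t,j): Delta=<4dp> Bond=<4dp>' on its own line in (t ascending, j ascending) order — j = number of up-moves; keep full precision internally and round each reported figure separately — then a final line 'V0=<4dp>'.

Since d<R<u, set p* = (R−d)/(u−d) = 0.7742; price each node as the discounted p*-expectation of its children.
Terminal values V(4,·): V(4,0)=162.3702, V(4,1)=148.4805, V(4,2)=120.7010, V(4,3)=65.1420, V(4,4)=45.9761
Node (3,0) S=22.4028: V=(p*·148.4805+(1−p*)·162.3702)/1.1=137.8335; Δ=(148.4805−162.3702)/(27.7795−13.8898)=-1.0000; B=V−Δ·S=160.2364
Node (3,1) S=44.8057: V=(p*·120.7010+(1−p*)·148.4805)/1.1=115.4307; Δ=(120.7010−148.4805)/(55.5590−27.7795)=-1.0000; B=V−Δ·S=160.2364
Node (3,2) S=89.6113: V=(p*·65.1420+(1−p*)·120.7010)/1.1=70.6250; Δ=(65.1420−120.7010)/(111.1180−55.5590)=-1.0000; B=V−Δ·S=160.2364
Node (3,3) S=179.2227: V=(p*·45.9761+(1−p*)·65.1420)/1.1=45.7308; Δ=(45.9761−65.1420)/(222.2361−111.1180)=-0.1725; B=V−Δ·S=76.6435
Node (2,0) S=36.1336: V=(p*·115.4307+(1−p*)·137.8335)/1.1=109.5358; Δ=(115.4307−137.8335)/(44.8057−22.4028)=-1.0000; B=V−Δ·S=145.6694
Node (2,1) S=72.2672: V=(p*·70.6250+(1−p*)·115.4307)/1.1=73.4022; Δ=(70.6250−115.4307)/(89.6113−44.8057)=-1.0000; B=V−Δ·S=145.6694
Node (2,2) S=144.5344: V=(p*·45.7308+(1−p*)·70.6250)/1.1=46.6837; Δ=(45.7308−70.6250)/(179.2227−89.6113)=-0.2778; B=V−Δ·S=86.8357
Node (1,0) S=58.2800: V=(p*·73.4022+(1−p*)·109.5358)/1.1=74.1467; Δ=(73.4022−109.5358)/(72.2672−36.1336)=-1.0000; B=V−Δ·S=132.4267
Node (1,1) S=116.5600: V=(p*·46.6837+(1−p*)·73.4022)/1.1=47.9245; Δ=(46.6837−73.4022)/(144.5344−72.2672)=-0.3697; B=V−Δ·S=91.0189
Node (0,0) S=94.0000: V=(p*·47.9245+(1−p*)·74.1467)/1.1=48.9506; Δ=(47.9245−74.1467)/(116.5600−58.2800)=-0.4499; B=V−Δ·S=91.2446
Each (Δ,B) replicates both successor values, so the strategy is self-financing and V0 is arbitrage-free.

(0,0): Delta=-0.4499 Bond=91.2446
(1,0): Delta=-1.0000 Bond=132.4267
(1,1): Delta=-0.3697 Bond=91.0189
(2,0): Delta=-1.0000 Bond=145.6694
(2,1): Delta=-1.0000 Bond=145.6694
(2,2): Delta=-0.2778 Bond=86.8357
(3,0): Delta=-1.0000 Bond=160.2364
(3,1): Delta=-1.0000 Bond=160.2364
(3,2): Delta=-1.0000 Bond=160.2364
(3,3): Delta=-0.1725 Bond=76.6435
V0=48.9506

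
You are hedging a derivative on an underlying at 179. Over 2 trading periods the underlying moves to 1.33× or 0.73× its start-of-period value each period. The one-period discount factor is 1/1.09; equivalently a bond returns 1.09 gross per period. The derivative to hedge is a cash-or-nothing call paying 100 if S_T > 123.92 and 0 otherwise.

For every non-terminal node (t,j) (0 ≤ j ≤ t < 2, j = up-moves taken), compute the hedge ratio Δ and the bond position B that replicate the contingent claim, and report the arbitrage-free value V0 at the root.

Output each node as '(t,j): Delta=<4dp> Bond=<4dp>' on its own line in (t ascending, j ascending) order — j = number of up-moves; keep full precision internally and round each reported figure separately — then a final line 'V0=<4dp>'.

No-arbitrage ⇒ martingale measure with p* = (R−d)/(u−d) = 0.6000.
Terminal values V(2,·): V(2,0)=0.0000, V(2,1)=100.0000, V(2,2)=100.0000
  t=1,j=0: stock 130.6700 → up 173.7911 (V=100.0000), down 95.3891 (V=0.0000). Price 55.0459; hedge Δ=1.2755, bond B=-111.6208.
  t=1,j=1: stock 238.0700 → up 316.6331 (V=100.0000), down 173.7911 (V=100.0000). Price 91.7431; hedge Δ=0.0000, bond B=91.7431.
  t=0,j=0: stock 179.0000 → up 238.0700 (V=91.7431), down 130.6700 (V=55.0459). Price 70.7011; hedge Δ=0.3417, bond B=9.5390.
Each (Δ,B) replicates both successor values, so the strategy is self-financing and V0 is arbitrage-free.

(0,0): Delta=0.3417 Bond=9.5390
(1,0): Delta=1.2755 Bond=-111.6208
(1,1): Delta=0.0000 Bond=91.7431
V0=70.7011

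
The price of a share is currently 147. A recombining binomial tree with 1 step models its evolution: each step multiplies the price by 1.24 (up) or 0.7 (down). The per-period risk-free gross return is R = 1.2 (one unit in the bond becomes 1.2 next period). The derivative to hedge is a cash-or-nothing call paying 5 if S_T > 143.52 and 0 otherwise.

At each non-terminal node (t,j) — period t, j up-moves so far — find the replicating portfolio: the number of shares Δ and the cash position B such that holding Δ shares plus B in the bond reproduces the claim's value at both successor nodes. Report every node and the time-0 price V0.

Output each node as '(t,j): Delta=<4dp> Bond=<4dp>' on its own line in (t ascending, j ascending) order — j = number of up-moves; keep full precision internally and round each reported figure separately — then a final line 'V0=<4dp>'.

No-arbitrage ⇒ martingale measure with p* = (R−d)/(u−d) = 0.9259.
Payoff layer (t=1): V(1,0)=0.0000, V(1,1)=5.0000
(0,0): S=147.0000. Δ = (V_up−V_dn)/(S_up−S_dn) = (5.0000−0.0000)/(182.2800−102.9000) = 0.0630. V = [p*·5.0000 + (1−p*)·0.0000]/1.2 = 3.8580. B = V − Δ·S = -5.4012.
Self-financing check: at every node Δ·S+B equals the discounted successor values.

(0,0): Delta=0.0630 Bond=-5.4012
V0=3.8580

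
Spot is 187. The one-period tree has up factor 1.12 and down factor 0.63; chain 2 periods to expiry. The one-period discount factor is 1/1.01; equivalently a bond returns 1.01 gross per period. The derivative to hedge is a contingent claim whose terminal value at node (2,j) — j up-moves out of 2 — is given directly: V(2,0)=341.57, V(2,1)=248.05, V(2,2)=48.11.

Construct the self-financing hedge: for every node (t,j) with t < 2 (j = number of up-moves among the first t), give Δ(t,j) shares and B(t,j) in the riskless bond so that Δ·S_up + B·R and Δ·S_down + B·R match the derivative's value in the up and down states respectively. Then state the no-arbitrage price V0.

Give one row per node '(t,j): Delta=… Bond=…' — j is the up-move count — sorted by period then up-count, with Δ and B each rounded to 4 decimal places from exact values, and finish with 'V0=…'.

(0,0): Delta=-1.9023 Bond=485.6328
(1,0): Delta=-1.6200 Bond=457.2376
(1,1): Delta=-1.9482 Bond=500.1146
V0=129.9048

Under the risk-neutral measure, an up-move has probability p* = (R−d)/(u−d) = 0.7755 and values discount at R = 1.01.
At expiry t=2: V(2,0)=341.5700, V(2,1)=248.0500, V(2,2)=48.1100
  t=1,j=0: stock 117.8100 → up 131.9472 (V=248.0500), down 74.2203 (V=341.5700). Price 266.3805; hedge Δ=-1.6200, bond B=457.2376.
  t=1,j=1: stock 209.4400 → up 234.5728 (V=48.1100), down 131.9472 (V=248.0500). Price 92.0738; hedge Δ=-1.9482, bond B=500.1146.
  t=0,j=0: stock 187.0000 → up 209.4400 (V=92.0738), down 117.8100 (V=266.3805). Price 129.9048; hedge Δ=-1.9023, bond B=485.6328.
Each (Δ,B) replicates both successor values, so the strategy is self-financing and V0 is arbitrage-free.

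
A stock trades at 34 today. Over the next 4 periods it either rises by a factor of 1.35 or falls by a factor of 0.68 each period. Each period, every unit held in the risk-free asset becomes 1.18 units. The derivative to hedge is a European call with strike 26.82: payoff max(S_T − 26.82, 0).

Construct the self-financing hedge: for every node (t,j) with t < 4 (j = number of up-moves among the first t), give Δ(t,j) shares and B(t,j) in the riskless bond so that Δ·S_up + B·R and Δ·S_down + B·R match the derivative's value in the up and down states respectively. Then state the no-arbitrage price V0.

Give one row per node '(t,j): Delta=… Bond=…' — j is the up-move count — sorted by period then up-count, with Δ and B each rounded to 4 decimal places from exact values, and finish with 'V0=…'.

No-arbitrage ⇒ martingale measure with p* = (R−d)/(u−d) = 0.7463.
At expiry t=4: V(4,0)=0.0000, V(4,1)=0.0000, V(4,2)=1.8326, V(4,3)=30.0639, V(4,4)=86.1112
Node (3,0) S=10.6907: V=(p*·0.0000+(1−p*)·0.0000)/1.18=0.0000; Δ=(0.0000−0.0000)/(14.4324−7.2697)=0.0000; B=V−Δ·S=0.0000
Node (3,1) S=21.2242: V=(p*·1.8326+(1−p*)·0.0000)/1.18=1.1590; Δ=(1.8326−0.0000)/(28.6526−14.4324)=0.1289; B=V−Δ·S=-1.5762
Node (3,2) S=42.1362: V=(p*·30.0639+(1−p*)·1.8326)/1.18=19.4074; Δ=(30.0639−1.8326)/(56.8839−28.6526)=1.0000; B=V−Δ·S=-22.7288
Node (3,3) S=83.6528: V=(p*·86.1112+(1−p*)·30.0639)/1.18=60.9239; Δ=(86.1112−30.0639)/(112.9312−56.8839)=1.0000; B=V−Δ·S=-22.7288
Node (2,0) S=15.7216: V=(p*·1.1590+(1−p*)·0.0000)/1.18=0.7330; Δ=(1.1590−0.0000)/(21.2242−10.6907)=0.1100; B=V−Δ·S=-0.9969
Node (2,1) S=31.2120: V=(p*·19.4074+(1−p*)·1.1590)/1.18=12.5231; Δ=(19.4074−1.1590)/(42.1362−21.2242)=0.8726; B=V−Δ·S=-14.7133
Node (2,2) S=61.9650: V=(p*·60.9239+(1−p*)·19.4074)/1.18=42.7033; Δ=(60.9239−19.4074)/(83.6528−42.1362)=1.0000; B=V−Δ·S=-19.2617
Node (1,0) S=23.1200: V=(p*·12.5231+(1−p*)·0.7330)/1.18=8.0776; Δ=(12.5231−0.7330)/(31.2120−15.7216)=0.7611; B=V−Δ·S=-9.5195
Node (1,1) S=45.9000: V=(p*·42.7033+(1−p*)·12.5231)/1.18=29.6997; Δ=(42.7033−12.5231)/(61.9650−31.2120)=0.9814; B=V−Δ·S=-15.3455
Node (0,0) S=34.0000: V=(p*·29.6997+(1−p*)·8.0776)/1.18=20.5199; Δ=(29.6997−8.0776)/(45.9000−23.1200)=0.9492; B=V−Δ·S=-11.7519
The time-0 hedge costs 20.5199, which is the no-arbitrage price.

(0,0): Delta=0.9492 Bond=-11.7519
(1,0): Delta=0.7611 Bond=-9.5195
(1,1): Delta=0.9814 Bond=-15.3455
(2,0): Delta=0.1100 Bond=-0.9969
(2,1): Delta=0.8726 Bond=-14.7133
(2,2): Delta=1.0000 Bond=-19.2617
(3,0): Delta=0.0000 Bond=0.0000
(3,1): Delta=0.1289 Bond=-1.5762
(3,2): Delta=1.0000 Bond=-22.7288
(3,3): Delta=1.0000 Bond=-22.7288
V0=20.5199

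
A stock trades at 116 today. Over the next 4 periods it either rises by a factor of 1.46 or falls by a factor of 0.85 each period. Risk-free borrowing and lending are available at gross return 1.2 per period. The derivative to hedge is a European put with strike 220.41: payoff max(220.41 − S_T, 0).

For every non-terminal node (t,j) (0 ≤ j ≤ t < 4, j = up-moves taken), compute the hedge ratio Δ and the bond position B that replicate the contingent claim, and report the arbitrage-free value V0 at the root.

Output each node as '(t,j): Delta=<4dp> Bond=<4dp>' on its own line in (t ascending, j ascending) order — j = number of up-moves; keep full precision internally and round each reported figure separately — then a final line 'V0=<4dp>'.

(0,0): Delta=-0.3622 Bond=61.7612
(1,0): Delta=-0.6714 Bond=104.6028
(1,1): Delta=-0.2285 Bond=51.4642
(2,0): Delta=-1.0000 Bond=153.0625
(2,1): Delta=-0.5293 Bond=105.0656
(2,2): Delta=-0.0983 Bond=29.5849
(3,0): Delta=-1.0000 Bond=183.6750
(3,1): Delta=-1.0000 Bond=183.6750
(3,2): Delta=-0.3257 Bond=83.2930
(3,3): Delta=0.0000 Bond=0.0000
V0=19.7475

Under the risk-neutral measure, an up-move has probability p* = (R−d)/(u−d) = 0.5738 and values discount at R = 1.2.
Terminal payoffs: V(4,0)=159.8573, V(4,1)=116.4018, V(4,2)=41.7606, V(4,3)=0.0000, V(4,4)=0.0000
(3,0): S=71.2385. Δ = (V_up−V_dn)/(S_up−S_dn) = (116.4018−159.8573)/(104.0082−60.5527) = -1.0000. V = [p*·116.4018 + (1−p*)·159.8573]/1.2 = 112.4365. B = V − Δ·S = 183.6750.
(3,1): S=122.3626. Δ = (V_up−V_dn)/(S_up−S_dn) = (41.7606−116.4018)/(178.6494−104.0082) = -1.0000. V = [p*·41.7606 + (1−p*)·116.4018]/1.2 = 61.3124. B = V − Δ·S = 183.6750.
(3,2): S=210.1758. Δ = (V_up−V_dn)/(S_up−S_dn) = (0.0000−41.7606)/(306.8566−178.6494) = -0.3257. V = [p*·0.0000 + (1−p*)·41.7606]/1.2 = 14.8330. B = V − Δ·S = 83.2930.
(3,3): S=361.0078. Δ = (V_up−V_dn)/(S_up−S_dn) = (0.0000−0.0000)/(527.0714−306.8566) = 0.0000. V = [p*·0.0000 + (1−p*)·0.0000]/1.2 = 0.0000. B = V − Δ·S = 0.0000.
(2,0): S=83.8100. Δ = (V_up−V_dn)/(S_up−S_dn) = (61.3124−112.4365)/(122.3626−71.2385) = -1.0000. V = [p*·61.3124 + (1−p*)·112.4365]/1.2 = 69.2525. B = V − Δ·S = 153.0625.
(2,1): S=143.9560. Δ = (V_up−V_dn)/(S_up−S_dn) = (14.8330−61.3124)/(210.1758−122.3626) = -0.5293. V = [p*·14.8330 + (1−p*)·61.3124]/1.2 = 28.8699. B = V − Δ·S = 105.0656.
(2,2): S=247.2656. Δ = (V_up−V_dn)/(S_up−S_dn) = (0.0000−14.8330)/(361.0078−210.1758) = -0.0983. V = [p*·0.0000 + (1−p*)·14.8330]/1.2 = 5.2686. B = V − Δ·S = 29.5849.
(1,0): S=98.6000. Δ = (V_up−V_dn)/(S_up−S_dn) = (28.8699−69.2525)/(143.9560−83.8100) = -0.6714. V = [p*·28.8699 + (1−p*)·69.2525]/1.2 = 38.4018. B = V − Δ·S = 104.6028.
(1,1): S=169.3600. Δ = (V_up−V_dn)/(S_up−S_dn) = (5.2686−28.8699)/(247.2656−143.9560) = -0.2285. V = [p*·5.2686 + (1−p*)·28.8699]/1.2 = 12.7735. B = V − Δ·S = 51.4642.
(0,0): S=116.0000. Δ = (V_up−V_dn)/(S_up−S_dn) = (12.7735−38.4018)/(169.3600−98.6000) = -0.3622. V = [p*·12.7735 + (1−p*)·38.4018]/1.2 = 19.7475. B = V − Δ·S = 61.7612.
Each (Δ,B) replicates both successor values, so the strategy is self-financing and V0 is arbitrage-free.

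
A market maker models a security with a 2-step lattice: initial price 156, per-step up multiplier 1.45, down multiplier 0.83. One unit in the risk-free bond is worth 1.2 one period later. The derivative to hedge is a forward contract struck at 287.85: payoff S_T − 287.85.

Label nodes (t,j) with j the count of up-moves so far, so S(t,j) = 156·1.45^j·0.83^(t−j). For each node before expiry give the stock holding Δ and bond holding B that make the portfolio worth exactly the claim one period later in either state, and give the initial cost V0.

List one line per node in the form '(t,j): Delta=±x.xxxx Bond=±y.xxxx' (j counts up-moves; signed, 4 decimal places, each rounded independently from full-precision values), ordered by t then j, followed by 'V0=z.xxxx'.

(0,0): Delta=1.0000 Bond=-199.8958
(1,0): Delta=1.0000 Bond=-239.8750
(1,1): Delta=1.0000 Bond=-239.8750
V0=-43.8958

Risk-neutral probability p* = (R−d)/(u−d) = (1.2−0.83)/(1.45−0.83) = 0.5968.
Terminal payoffs: V(2,0)=-180.3816, V(2,1)=-100.1040, V(2,2)=40.1400
(1,0): S=129.4800. Δ = (V_up−V_dn)/(S_up−S_dn) = (-100.1040−-180.3816)/(187.7460−107.4684) = 1.0000. V = [p*·-100.1040 + (1−p*)·-180.3816]/1.2 = -110.3950. B = V − Δ·S = -239.8750.
(1,1): S=226.2000. Δ = (V_up−V_dn)/(S_up−S_dn) = (40.1400−-100.1040)/(327.9900−187.7460) = 1.0000. V = [p*·40.1400 + (1−p*)·-100.1040]/1.2 = -13.6750. B = V − Δ·S = -239.8750.
(0,0): S=156.0000. Δ = (V_up−V_dn)/(S_up−S_dn) = (-13.6750−-110.3950)/(226.2000−129.4800) = 1.0000. V = [p*·-13.6750 + (1−p*)·-110.3950]/1.2 = -43.8958. B = V − Δ·S = -199.8958.
Root portfolio cost Δ·156+B reproduces V0=-43.8958.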